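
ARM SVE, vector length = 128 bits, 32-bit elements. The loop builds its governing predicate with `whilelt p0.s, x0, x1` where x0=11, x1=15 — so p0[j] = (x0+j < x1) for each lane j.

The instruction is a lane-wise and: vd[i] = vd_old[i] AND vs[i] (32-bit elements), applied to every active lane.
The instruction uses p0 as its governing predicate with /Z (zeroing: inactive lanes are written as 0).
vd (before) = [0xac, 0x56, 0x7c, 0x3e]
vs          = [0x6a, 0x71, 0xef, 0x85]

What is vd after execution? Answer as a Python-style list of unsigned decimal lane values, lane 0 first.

vd = [40, 80, 108, 4]

register lanes = 128/32 = 4
whilelt: lane j active iff 11+j < 15 → j < 4 → 4 active
vd[0] and(0xac,0x6a) -> 0x28
vd[1] and(0x56,0x71) -> 0x50
vd[2] and(0x7c,0xef) -> 0x6c
vd[3] and(0x3e,0x85) -> 0x04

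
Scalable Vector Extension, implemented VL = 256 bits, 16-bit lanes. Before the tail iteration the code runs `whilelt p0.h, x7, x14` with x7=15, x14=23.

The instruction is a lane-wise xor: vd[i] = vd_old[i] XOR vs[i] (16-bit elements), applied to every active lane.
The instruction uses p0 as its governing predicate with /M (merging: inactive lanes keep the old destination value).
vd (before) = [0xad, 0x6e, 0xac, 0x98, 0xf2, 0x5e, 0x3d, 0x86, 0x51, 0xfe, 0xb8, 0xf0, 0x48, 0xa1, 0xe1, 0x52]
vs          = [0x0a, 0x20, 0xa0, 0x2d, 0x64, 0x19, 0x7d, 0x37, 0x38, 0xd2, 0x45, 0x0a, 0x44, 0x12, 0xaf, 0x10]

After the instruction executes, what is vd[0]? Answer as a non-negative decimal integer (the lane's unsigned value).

lane count: 256 div 16 = 16
whilelt: lane j active iff 15+j < 23 → j < 8 → 8 active
  i=0: xor(0xad,0x0a) → 167
  i=1: xor(0x6e,0x20) → 78
  i=2: xor(0xac,0xa0) → 12
  i=3: xor(0x98,0x2d) → 181
  i=4: xor(0xf2,0x64) → 150
  i=5: xor(0x5e,0x19) → 71
  i=6: xor(0x3d,0x7d) → 64
  i=7: xor(0x86,0x37) → 177
  i=8: tail/keep → 81
  i=9: tail/keep → 254
  i=10: tail/keep → 184
  i=11: tail/keep → 240
  i=12: tail/keep → 72
  i=13: tail/keep → 161
  i=14: tail/keep → 225
  i=15: tail/keep → 82

vd[0] = 167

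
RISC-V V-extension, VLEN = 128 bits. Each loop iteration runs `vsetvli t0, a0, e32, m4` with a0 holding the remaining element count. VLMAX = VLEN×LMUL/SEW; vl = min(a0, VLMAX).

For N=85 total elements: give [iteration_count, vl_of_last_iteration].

lanes per group: 128·4/32 = 16
85 elements at 16/iter → 6 passes, remainder 5 on the last

[iterations, last_vl] = [6, 5]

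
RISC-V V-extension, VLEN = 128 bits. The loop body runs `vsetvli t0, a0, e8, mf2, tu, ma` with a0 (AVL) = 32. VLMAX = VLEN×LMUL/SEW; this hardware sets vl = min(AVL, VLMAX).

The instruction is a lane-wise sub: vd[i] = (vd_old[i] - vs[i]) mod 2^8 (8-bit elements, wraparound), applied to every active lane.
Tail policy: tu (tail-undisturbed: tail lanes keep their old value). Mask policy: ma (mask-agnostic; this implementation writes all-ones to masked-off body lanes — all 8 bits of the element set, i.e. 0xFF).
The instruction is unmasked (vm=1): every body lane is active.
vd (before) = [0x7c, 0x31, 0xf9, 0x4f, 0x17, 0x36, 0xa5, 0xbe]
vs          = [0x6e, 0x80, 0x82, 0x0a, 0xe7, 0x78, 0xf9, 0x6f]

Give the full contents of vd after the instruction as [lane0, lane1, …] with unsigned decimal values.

lanes per group: 128·1/2/8 = 8
vl ← min(32, 8) = 8
[0] sub(0x7c,0x6e) = 0x0e
[1] sub(0x31,0x80) = 0xb1
[2] sub(0xf9,0x82) = 0x77
[3] sub(0x4f,0x0a) = 0x45
[4] sub(0x17,0xe7) = 0x30
[5] sub(0x36,0x78) = 0xbe
[6] sub(0xa5,0xf9) = 0xac
[7] sub(0xbe,0x6f) = 0x4f

vd = [14, 177, 119, 69, 48, 190, 172, 79]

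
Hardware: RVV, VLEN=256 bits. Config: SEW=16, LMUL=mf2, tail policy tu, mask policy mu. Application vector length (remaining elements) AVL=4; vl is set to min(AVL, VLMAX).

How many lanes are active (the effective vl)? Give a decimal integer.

vl = 4

VLMAX = (256 × 1/2) / 16 = 8 lanes
vl = min(AVL, VLMAX) = min(4, 8) = 4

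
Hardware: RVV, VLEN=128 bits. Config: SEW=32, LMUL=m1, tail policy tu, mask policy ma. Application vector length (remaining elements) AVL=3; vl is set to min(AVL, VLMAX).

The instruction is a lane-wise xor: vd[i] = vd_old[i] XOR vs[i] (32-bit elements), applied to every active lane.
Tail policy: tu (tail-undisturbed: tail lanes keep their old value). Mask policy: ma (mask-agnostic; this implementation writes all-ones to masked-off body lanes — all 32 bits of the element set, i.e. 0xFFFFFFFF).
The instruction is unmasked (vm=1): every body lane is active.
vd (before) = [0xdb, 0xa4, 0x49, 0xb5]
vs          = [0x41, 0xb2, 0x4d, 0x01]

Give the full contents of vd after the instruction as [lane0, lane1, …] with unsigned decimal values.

lanes per group: 128·1/32 = 4
AVL=3 ≤ VLMAX=4, so vl = 3
vd[0] xor(0xdb,0x41) -> 0x9a
vd[1] xor(0xa4,0xb2) -> 0x16
vd[2] xor(0x49,0x4d) -> 0x04
vd[3] tail/keep -> 0xb5

vd = [154, 22, 4, 181]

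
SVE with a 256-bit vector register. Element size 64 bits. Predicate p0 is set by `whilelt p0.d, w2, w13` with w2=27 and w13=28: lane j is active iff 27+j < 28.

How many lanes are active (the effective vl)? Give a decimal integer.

vl = 1

register lanes = 256/64 = 4
p0[j] = (27+j < 28); true for j=0..0 → 1 lanes set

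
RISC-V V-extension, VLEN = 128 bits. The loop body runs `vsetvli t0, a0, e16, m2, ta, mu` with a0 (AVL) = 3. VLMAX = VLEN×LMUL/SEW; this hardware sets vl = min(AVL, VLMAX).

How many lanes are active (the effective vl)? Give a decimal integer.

lanes per group: 128·2/16 = 16
vl ← min(3, 16) = 3

vl = 3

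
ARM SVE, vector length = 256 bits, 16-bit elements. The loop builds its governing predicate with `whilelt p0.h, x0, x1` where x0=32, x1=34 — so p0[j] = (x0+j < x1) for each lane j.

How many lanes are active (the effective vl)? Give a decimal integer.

register lanes = 256/16 = 16
whilelt: lane j active iff 32+j < 34 → j < 2 → 2 active

vl = 2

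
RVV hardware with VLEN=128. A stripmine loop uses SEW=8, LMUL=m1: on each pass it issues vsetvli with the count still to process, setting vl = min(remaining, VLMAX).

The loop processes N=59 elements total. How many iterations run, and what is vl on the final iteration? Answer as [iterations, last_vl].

[iterations, last_vl] = [4, 11]

VLMAX = (128 × 1) / 8 = 16 lanes
iterations = ceil(59/16) = 4; final-pass vl = 11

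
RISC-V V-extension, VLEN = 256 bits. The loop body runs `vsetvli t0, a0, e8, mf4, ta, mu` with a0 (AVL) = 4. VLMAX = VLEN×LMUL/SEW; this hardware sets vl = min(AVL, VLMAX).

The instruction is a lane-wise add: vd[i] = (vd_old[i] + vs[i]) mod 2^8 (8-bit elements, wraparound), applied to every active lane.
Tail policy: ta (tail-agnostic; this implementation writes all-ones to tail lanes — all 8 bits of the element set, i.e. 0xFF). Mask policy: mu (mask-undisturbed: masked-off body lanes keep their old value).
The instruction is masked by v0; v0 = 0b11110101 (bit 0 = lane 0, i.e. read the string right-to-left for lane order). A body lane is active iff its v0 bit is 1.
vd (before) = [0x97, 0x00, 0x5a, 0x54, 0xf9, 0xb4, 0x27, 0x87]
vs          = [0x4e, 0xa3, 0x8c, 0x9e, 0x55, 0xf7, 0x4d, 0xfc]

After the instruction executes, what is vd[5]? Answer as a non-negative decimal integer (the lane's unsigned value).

vd[5] = 255

lanes per group: 256·1/4/8 = 8
AVL=4 ≤ VLMAX=8, so vl = 4
vd[0] add(0x97,0x4e) -> 0xe5
vd[1] mask-off/keep -> 0x00
vd[2] add(0x5a,0x8c) -> 0xe6
vd[3] mask-off/keep -> 0x54
vd[4] tail/ones -> 0xff
vd[5] tail/ones -> 0xff
vd[6] tail/ones -> 0xff
vd[7] tail/ones -> 0xff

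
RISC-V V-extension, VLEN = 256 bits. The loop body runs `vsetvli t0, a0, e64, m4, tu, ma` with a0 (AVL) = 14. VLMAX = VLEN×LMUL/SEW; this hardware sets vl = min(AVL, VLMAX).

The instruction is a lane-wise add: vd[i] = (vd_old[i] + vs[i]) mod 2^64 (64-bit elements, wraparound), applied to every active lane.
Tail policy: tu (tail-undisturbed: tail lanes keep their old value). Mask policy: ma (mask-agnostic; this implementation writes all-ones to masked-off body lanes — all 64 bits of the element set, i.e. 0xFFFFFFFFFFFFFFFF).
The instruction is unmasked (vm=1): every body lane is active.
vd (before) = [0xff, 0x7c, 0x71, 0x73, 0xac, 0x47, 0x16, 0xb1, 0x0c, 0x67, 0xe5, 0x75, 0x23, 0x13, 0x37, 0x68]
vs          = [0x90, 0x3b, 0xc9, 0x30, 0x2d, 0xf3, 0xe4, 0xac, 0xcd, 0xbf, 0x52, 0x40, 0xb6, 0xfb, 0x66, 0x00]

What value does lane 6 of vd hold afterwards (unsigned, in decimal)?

vd[6] = 250

lanes per group: 256·4/64 = 16
vl ← min(14, 16) = 14
[0] add(0xff,0x90) = 0x18f
[1] add(0x7c,0x3b) = 0xb7
[2] add(0x71,0xc9) = 0x13a
[3] add(0x73,0x30) = 0xa3
[4] add(0xac,0x2d) = 0xd9
[5] add(0x47,0xf3) = 0x13a
[6] add(0x16,0xe4) = 0xfa
[7] add(0xb1,0xac) = 0x15d
[8] add(0x0c,0xcd) = 0xd9
[9] add(0x67,0xbf) = 0x126
[10] add(0xe5,0x52) = 0x137
[11] add(0x75,0x40) = 0xb5
[12] add(0x23,0xb6) = 0xd9
[13] add(0x13,0xfb) = 0x10e
[14] tail/keep = 0x37
[15] tail/keep = 0x68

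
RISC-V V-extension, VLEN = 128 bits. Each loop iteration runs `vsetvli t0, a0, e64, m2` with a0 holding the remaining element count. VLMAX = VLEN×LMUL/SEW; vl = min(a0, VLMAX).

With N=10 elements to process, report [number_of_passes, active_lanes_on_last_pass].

[iterations, last_vl] = [3, 2]

VLMAX = (128 × 2) / 64 = 4 lanes
iterations = ceil(10/4) = 3; final-pass vl = 2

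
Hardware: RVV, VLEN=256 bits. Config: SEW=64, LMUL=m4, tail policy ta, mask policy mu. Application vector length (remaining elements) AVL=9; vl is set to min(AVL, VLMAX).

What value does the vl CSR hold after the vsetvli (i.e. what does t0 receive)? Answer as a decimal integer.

lanes per group: 256·4/64 = 16
AVL=9 ≤ VLMAX=16, so vl = 9

vl = 9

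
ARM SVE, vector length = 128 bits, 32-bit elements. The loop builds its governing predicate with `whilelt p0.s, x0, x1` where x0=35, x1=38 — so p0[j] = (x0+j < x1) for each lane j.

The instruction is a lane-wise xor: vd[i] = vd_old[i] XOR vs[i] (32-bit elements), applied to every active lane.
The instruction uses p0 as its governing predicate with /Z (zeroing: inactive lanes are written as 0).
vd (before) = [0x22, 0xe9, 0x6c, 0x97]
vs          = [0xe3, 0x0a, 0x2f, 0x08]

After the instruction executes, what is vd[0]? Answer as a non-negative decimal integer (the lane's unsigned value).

lane count: 128 div 32 = 4
whilelt: lane j active iff 35+j < 38 → j < 3 → 3 active
vd[0] xor(0x22,0xe3) -> 0xc1
vd[1] xor(0xe9,0x0a) -> 0xe3
vd[2] xor(0x6c,0x2f) -> 0x43
vd[3] tail/zero -> 0x00

vd[0] = 193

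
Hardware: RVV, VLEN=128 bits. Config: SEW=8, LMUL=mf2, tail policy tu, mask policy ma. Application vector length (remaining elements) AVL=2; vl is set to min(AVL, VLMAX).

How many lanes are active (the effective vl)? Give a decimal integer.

lanes per group: 128·1/2/8 = 8
vl = min(AVL, VLMAX) = min(2, 8) = 2

vl = 2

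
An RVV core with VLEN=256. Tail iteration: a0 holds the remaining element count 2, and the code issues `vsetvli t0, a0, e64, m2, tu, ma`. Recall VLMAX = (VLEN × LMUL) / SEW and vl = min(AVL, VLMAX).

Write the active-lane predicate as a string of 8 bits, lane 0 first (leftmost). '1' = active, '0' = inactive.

predicate = 11000000

lanes per group: 256·2/64 = 8
vl = min(AVL, VLMAX) = min(2, 8) = 2
bits (lane 0 leftmost): 11000000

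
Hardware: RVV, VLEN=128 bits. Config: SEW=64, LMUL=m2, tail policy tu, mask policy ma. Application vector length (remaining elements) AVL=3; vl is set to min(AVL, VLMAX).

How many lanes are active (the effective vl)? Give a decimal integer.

vl = 3

VLMAX = VLEN×LMUL/SEW = 128×2/64 = 4
vl = min(AVL, VLMAX) = min(3, 4) = 3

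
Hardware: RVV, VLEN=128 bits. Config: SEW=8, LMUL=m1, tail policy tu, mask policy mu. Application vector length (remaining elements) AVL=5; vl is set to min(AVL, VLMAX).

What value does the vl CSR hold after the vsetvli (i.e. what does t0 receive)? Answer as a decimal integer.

VLMAX = VLEN×LMUL/SEW = 128×1/8 = 16
AVL=5 ≤ VLMAX=16, so vl = 5

vl = 5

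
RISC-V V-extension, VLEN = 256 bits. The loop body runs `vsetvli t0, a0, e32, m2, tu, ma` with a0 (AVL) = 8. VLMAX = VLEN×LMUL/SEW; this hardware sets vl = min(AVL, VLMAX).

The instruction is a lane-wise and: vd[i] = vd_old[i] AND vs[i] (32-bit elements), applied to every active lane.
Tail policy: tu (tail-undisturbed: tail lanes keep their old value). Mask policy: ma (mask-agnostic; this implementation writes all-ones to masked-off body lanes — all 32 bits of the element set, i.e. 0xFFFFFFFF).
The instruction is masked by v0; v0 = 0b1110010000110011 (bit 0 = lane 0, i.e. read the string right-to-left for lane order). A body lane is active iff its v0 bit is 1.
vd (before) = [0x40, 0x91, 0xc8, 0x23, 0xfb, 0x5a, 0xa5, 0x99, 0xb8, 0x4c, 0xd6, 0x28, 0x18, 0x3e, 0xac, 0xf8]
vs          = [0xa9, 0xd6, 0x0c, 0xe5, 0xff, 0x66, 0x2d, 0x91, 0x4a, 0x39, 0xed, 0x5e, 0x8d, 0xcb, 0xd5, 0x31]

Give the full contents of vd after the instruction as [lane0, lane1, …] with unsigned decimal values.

VLMAX = (256 × 2) / 32 = 16 lanes
vl = min(AVL, VLMAX) = min(8, 16) = 8
  i=0: and(0x40,0xa9) → 0
  i=1: and(0x91,0xd6) → 144
  i=2: mask-off/ones → 4294967295
  i=3: mask-off/ones → 4294967295
  i=4: and(0xfb,0xff) → 251
  i=5: and(0x5a,0x66) → 66
  i=6: mask-off/ones → 4294967295
  i=7: mask-off/ones → 4294967295
  i=8: tail/keep → 184
  i=9: tail/keep → 76
  i=10: tail/keep → 214
  i=11: tail/keep → 40
  i=12: tail/keep → 24
  i=13: tail/keep → 62
  i=14: tail/keep → 172
  i=15: tail/keep → 248

vd = [0, 144, 4294967295, 4294967295, 251, 66, 4294967295, 4294967295, 184, 76, 214, 40, 24, 62, 172, 248]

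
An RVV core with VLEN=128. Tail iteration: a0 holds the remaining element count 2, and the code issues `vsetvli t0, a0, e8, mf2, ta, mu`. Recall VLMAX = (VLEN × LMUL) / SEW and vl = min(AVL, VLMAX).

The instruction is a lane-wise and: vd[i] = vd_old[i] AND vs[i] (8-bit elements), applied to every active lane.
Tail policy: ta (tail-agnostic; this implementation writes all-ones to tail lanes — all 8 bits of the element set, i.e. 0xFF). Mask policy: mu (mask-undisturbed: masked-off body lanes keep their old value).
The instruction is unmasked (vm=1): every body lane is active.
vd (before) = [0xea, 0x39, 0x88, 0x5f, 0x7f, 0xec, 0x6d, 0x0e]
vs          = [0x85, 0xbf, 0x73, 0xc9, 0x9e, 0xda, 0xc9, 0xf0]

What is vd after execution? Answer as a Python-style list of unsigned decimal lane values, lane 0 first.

lanes per group: 128·1/2/8 = 8
vl = min(AVL, VLMAX) = min(2, 8) = 2
  i=0: and(0xea,0x85) → 128
  i=1: and(0x39,0xbf) → 57
  i=2: tail/ones → 255
  i=3: tail/ones → 255
  i=4: tail/ones → 255
  i=5: tail/ones → 255
  i=6: tail/ones → 255
  i=7: tail/ones → 255

vd = [128, 57, 255, 255, 255, 255, 255, 255]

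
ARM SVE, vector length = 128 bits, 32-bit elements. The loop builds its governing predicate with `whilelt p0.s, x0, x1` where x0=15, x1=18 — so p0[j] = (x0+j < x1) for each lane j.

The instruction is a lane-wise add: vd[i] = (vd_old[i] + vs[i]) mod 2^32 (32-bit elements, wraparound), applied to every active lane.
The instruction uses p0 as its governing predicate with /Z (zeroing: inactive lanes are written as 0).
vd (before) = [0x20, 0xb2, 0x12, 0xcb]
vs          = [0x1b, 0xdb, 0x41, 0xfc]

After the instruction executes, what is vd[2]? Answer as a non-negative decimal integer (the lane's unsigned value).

register lanes = 128/32 = 4
active while 15+j < 18, i.e. j ∈ [0,3) capped at 4 ⇒ 3
lane  0: add(0x20,0x1b) ⇒ 0x3b
lane  1: add(0xb2,0xdb) ⇒ 0x18d
lane  2: add(0x12,0x41) ⇒ 0x53
lane  3: tail/zero ⇒ 0x00

vd[2] = 83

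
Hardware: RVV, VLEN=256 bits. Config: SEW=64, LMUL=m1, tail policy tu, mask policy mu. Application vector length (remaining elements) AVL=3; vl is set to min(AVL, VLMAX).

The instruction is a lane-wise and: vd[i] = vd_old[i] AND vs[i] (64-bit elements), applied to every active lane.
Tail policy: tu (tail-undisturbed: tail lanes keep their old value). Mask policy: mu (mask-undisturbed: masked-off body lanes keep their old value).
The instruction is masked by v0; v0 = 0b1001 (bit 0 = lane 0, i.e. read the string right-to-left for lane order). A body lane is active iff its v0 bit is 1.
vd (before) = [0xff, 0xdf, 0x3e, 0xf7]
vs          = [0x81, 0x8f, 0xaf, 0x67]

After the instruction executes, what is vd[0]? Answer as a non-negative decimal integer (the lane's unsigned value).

vd[0] = 129

VLMAX = VLEN×LMUL/SEW = 256×1/64 = 4
vl = min(AVL, VLMAX) = min(3, 4) = 3
[0] and(0xff,0x81) = 0x81
[1] mask-off/keep = 0xdf
[2] mask-off/keep = 0x3e
[3] tail/keep = 0xf7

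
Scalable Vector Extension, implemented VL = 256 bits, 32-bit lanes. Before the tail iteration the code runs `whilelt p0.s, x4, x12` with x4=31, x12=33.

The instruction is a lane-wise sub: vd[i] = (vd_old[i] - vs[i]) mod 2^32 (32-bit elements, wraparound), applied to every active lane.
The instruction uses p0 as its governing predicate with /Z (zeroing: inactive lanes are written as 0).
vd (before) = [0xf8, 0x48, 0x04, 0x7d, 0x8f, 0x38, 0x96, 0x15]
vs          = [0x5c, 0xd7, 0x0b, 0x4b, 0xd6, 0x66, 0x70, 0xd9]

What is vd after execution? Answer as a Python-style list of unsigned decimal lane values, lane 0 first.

lane count: 256 div 32 = 8
whilelt: lane j active iff 31+j < 33 → j < 2 → 2 active
lane  0: sub(0xf8,0x5c) ⇒ 0x9c
lane  1: sub(0x48,0xd7) ⇒ 0xffffff71
lane  2: tail/zero ⇒ 0x00
lane  3: tail/zero ⇒ 0x00
lane  4: tail/zero ⇒ 0x00
lane  5: tail/zero ⇒ 0x00
lane  6: tail/zero ⇒ 0x00
lane  7: tail/zero ⇒ 0x00

vd = [156, 4294967153, 0, 0, 0, 0, 0, 0]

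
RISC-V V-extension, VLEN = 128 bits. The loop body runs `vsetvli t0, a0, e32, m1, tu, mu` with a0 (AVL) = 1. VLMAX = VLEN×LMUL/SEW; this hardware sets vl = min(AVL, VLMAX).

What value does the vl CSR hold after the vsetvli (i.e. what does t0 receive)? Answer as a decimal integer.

VLMAX = VLEN×LMUL/SEW = 128×1/32 = 4
vl = min(AVL, VLMAX) = min(1, 4) = 1

vl = 1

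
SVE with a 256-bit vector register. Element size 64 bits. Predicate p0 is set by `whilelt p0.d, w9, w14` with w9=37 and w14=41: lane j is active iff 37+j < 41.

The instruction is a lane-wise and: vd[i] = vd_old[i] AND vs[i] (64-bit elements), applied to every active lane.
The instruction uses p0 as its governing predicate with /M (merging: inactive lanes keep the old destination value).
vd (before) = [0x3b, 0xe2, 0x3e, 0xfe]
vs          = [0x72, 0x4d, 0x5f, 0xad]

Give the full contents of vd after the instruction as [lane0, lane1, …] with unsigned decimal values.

lane count: 256 div 64 = 4
p0[j] = (37+j < 41); true for j=0..3 → 4 lanes set
lane  0: and(0x3b,0x72) ⇒ 0x32
lane  1: and(0xe2,0x4d) ⇒ 0x40
lane  2: and(0x3e,0x5f) ⇒ 0x1e
lane  3: and(0xfe,0xad) ⇒ 0xac

vd = [50, 64, 30, 172]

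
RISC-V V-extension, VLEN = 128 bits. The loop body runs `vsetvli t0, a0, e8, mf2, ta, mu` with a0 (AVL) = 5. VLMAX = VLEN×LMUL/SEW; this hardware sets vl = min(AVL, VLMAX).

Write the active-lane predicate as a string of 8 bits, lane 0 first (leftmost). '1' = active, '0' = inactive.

predicate = 11111000

VLMAX = (128 × 1/2) / 8 = 8 lanes
AVL=5 ≤ VLMAX=8, so vl = 5
bits (lane 0 leftmost): 11111000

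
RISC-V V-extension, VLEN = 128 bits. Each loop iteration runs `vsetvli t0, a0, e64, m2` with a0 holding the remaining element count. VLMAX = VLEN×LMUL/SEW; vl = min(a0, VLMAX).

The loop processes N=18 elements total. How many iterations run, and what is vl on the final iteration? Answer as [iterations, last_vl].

lanes per group: 128·2/64 = 4
iterations = ceil(18/4) = 5; final-pass vl = 2

[iterations, last_vl] = [5, 2]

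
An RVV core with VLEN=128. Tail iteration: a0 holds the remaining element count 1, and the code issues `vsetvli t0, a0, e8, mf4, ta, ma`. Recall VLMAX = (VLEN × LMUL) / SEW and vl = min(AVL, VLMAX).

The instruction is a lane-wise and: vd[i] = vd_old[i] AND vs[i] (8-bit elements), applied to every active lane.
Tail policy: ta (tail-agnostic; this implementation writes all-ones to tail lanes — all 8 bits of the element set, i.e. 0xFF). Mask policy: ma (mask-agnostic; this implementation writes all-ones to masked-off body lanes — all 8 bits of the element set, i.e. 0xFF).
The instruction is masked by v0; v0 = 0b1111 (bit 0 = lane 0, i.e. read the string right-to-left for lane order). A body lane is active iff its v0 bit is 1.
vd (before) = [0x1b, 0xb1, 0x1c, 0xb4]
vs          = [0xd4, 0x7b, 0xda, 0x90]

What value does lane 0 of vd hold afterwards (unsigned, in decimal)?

VLMAX = VLEN×LMUL/SEW = 128×1/4/8 = 4
vl = min(AVL, VLMAX) = min(1, 4) = 1
lane  0: and(0x1b,0xd4) ⇒ 0x10
lane  1: tail/ones ⇒ 0xff
lane  2: tail/ones ⇒ 0xff
lane  3: tail/ones ⇒ 0xff

vd[0] = 16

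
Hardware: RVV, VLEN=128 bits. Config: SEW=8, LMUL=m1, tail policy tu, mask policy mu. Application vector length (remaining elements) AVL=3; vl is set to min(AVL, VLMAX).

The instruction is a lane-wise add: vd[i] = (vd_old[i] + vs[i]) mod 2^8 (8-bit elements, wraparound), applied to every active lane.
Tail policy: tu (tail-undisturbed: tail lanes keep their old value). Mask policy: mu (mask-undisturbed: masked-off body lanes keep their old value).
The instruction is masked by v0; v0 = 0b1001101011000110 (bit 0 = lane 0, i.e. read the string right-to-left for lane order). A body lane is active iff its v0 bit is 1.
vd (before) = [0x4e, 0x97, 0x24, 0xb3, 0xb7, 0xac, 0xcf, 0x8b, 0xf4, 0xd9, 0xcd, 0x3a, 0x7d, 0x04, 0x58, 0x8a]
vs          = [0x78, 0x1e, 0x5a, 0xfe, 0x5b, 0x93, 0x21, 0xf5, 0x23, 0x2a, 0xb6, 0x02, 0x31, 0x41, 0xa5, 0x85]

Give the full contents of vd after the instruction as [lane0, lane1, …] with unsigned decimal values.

vd = [78, 181, 126, 179, 183, 172, 207, 139, 244, 217, 205, 58, 125, 4, 88, 138]

lanes per group: 128·1/8 = 16
vl = min(AVL, VLMAX) = min(3, 16) = 3
  i=0: mask-off/keep → 78
  i=1: add(0x97,0x1e) → 181
  i=2: add(0x24,0x5a) → 126
  i=3: tail/keep → 179
  i=4: tail/keep → 183
  i=5: tail/keep → 172
  i=6: tail/keep → 207
  i=7: tail/keep → 139
  i=8: tail/keep → 244
  i=9: tail/keep → 217
  i=10: tail/keep → 205
  i=11: tail/keep → 58
  i=12: tail/keep → 125
  i=13: tail/keep → 4
  i=14: tail/keep → 88
  i=15: tail/keep → 138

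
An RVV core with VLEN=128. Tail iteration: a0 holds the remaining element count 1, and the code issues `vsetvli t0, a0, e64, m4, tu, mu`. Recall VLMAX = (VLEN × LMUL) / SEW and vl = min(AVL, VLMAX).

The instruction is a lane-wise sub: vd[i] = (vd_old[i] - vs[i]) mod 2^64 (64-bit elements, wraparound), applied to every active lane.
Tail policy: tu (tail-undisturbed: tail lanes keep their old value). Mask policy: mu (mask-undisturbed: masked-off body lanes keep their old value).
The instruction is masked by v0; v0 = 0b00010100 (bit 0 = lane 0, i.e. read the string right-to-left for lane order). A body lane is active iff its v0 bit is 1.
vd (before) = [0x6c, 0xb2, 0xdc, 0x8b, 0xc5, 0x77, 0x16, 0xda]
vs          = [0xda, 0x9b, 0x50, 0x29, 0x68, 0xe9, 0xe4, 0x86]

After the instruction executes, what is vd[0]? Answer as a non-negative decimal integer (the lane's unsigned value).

vd[0] = 108

VLMAX = (128 × 4) / 64 = 8 lanes
vl ← min(1, 8) = 1
[0] mask-off/keep = 0x6c
[1] tail/keep = 0xb2
[2] tail/keep = 0xdc
[3] tail/keep = 0x8b
[4] tail/keep = 0xc5
[5] tail/keep = 0x77
[6] tail/keep = 0x16
[7] tail/keep = 0xda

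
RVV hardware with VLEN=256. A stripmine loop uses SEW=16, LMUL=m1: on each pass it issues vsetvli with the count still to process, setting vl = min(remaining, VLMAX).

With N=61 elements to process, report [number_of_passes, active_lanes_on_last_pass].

VLMAX = (256 × 1) / 16 = 16 lanes
iterations = ceil(61/16) = 4; final-pass vl = 13

[iterations, last_vl] = [4, 13]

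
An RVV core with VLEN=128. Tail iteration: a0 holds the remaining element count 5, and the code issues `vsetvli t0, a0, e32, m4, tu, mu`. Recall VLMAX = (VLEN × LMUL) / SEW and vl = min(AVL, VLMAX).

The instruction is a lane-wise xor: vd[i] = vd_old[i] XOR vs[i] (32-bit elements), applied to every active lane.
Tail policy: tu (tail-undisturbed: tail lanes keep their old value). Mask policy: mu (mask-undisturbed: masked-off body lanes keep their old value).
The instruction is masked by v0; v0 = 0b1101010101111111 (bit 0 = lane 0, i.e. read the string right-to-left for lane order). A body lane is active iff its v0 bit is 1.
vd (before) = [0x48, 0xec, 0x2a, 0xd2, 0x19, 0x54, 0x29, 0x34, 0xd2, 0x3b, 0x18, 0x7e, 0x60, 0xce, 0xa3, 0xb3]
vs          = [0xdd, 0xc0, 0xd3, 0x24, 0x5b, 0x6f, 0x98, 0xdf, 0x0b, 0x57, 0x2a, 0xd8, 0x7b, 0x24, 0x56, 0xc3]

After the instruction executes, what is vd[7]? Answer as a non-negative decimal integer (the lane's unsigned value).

lanes per group: 128·4/32 = 16
AVL=5 ≤ VLMAX=16, so vl = 5
  i=0: xor(0x48,0xdd) → 149
  i=1: xor(0xec,0xc0) → 44
  i=2: xor(0x2a,0xd3) → 249
  i=3: xor(0xd2,0x24) → 246
  i=4: xor(0x19,0x5b) → 66
  i=5: tail/keep → 84
  i=6: tail/keep → 41
  i=7: tail/keep → 52
  i=8: tail/keep → 210
  i=9: tail/keep → 59
  i=10: tail/keep → 24
  i=11: tail/keep → 126
  i=12: tail/keep → 96
  i=13: tail/keep → 206
  i=14: tail/keep → 163
  i=15: tail/keep → 179

vd[7] = 52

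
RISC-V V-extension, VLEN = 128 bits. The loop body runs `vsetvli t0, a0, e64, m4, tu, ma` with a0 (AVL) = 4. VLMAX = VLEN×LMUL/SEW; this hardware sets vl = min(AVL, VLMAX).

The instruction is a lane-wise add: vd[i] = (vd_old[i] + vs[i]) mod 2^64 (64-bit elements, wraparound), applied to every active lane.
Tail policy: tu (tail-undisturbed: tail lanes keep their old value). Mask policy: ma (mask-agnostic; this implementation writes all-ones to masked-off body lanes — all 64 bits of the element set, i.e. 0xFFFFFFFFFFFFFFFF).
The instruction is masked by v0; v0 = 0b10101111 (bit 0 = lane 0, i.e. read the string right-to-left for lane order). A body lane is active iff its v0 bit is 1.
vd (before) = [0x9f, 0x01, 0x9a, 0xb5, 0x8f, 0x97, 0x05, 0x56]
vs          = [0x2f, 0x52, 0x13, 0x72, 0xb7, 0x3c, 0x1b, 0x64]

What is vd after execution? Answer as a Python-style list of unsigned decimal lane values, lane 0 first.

VLMAX = (128 × 4) / 64 = 8 lanes
vl = min(AVL, VLMAX) = min(4, 8) = 4
  i=0: add(0x9f,0x2f) → 206
  i=1: add(0x01,0x52) → 83
  i=2: add(0x9a,0x13) → 173
  i=3: add(0xb5,0x72) → 295
  i=4: tail/keep → 143
  i=5: tail/keep → 151
  i=6: tail/keep → 5
  i=7: tail/keep → 86

vd = [206, 83, 173, 295, 143, 151, 5, 86]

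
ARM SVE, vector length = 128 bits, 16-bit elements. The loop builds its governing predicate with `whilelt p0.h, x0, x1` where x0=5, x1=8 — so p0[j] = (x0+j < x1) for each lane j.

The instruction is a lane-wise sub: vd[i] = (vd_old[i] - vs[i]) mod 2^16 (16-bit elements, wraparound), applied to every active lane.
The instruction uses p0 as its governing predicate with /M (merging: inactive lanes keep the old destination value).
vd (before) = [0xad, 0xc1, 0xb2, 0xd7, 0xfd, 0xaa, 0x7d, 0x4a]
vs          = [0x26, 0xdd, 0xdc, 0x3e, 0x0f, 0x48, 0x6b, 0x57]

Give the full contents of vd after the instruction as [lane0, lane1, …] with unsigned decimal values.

vd = [135, 65508, 65494, 215, 253, 170, 125, 74]

128-bit reg / 16-bit elem → 8 lanes
p0[j] = (5+j < 8); true for j=0..2 → 3 lanes set
  i=0: sub(0xad,0x26) → 135
  i=1: sub(0xc1,0xdd) → 65508
  i=2: sub(0xb2,0xdc) → 65494
  i=3: tail/keep → 215
  i=4: tail/keep → 253
  i=5: tail/keep → 170
  i=6: tail/keep → 125
  i=7: tail/keep → 74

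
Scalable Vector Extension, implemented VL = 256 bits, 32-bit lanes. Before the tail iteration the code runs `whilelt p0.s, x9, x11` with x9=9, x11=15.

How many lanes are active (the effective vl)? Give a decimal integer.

register lanes = 256/32 = 8
p0[j] = (9+j < 15); true for j=0..5 → 6 lanes set

vl = 6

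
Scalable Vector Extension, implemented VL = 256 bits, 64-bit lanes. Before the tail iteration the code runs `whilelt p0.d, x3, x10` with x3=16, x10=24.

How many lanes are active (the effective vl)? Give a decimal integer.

vl = 4

lane count: 256 div 64 = 4
p0[j] = (16+j < 24); true for j=0..3 → 4 lanes set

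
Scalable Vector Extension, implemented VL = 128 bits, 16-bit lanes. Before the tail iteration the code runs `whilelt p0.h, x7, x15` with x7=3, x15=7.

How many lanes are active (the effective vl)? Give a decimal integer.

vl = 4

128-bit reg / 16-bit elem → 8 lanes
active while 3+j < 7, i.e. j ∈ [0,4) capped at 8 ⇒ 4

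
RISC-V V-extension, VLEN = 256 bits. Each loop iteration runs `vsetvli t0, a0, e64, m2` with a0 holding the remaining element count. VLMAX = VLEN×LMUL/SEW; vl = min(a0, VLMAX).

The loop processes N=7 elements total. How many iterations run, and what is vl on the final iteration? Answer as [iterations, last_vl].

[iterations, last_vl] = [1, 7]

VLMAX = (256 × 2) / 64 = 8 lanes
iterations = ceil(7/8) = 1; final-pass vl = 7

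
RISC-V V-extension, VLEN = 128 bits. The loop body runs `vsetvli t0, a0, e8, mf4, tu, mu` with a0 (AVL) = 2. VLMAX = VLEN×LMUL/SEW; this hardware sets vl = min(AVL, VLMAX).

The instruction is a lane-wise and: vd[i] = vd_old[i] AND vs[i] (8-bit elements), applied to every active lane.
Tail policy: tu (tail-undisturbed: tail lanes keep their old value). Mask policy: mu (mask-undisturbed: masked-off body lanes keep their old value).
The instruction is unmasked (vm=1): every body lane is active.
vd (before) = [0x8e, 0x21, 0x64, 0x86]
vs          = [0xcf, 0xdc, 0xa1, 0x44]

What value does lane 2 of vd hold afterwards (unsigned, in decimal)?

lanes per group: 128·1/4/8 = 4
AVL=2 ≤ VLMAX=4, so vl = 2
lane  0: and(0x8e,0xcf) ⇒ 0x8e
lane  1: and(0x21,0xdc) ⇒ 0x00
lane  2: tail/keep ⇒ 0x64
lane  3: tail/keep ⇒ 0x86

vd[2] = 100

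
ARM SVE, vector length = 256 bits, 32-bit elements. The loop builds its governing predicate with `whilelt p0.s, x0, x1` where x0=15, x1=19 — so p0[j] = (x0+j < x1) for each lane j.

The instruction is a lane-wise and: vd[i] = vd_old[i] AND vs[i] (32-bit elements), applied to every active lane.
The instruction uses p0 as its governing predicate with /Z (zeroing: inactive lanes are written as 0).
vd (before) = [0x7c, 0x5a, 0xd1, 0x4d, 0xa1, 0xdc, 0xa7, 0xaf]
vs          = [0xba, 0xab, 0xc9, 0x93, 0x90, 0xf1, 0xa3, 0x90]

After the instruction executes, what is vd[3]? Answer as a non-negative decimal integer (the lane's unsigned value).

vd[3] = 1

lane count: 256 div 32 = 8
active while 15+j < 19, i.e. j ∈ [0,4) capped at 8 ⇒ 4
lane  0: and(0x7c,0xba) ⇒ 0x38
lane  1: and(0x5a,0xab) ⇒ 0x0a
lane  2: and(0xd1,0xc9) ⇒ 0xc1
lane  3: and(0x4d,0x93) ⇒ 0x01
lane  4: tail/zero ⇒ 0x00
lane  5: tail/zero ⇒ 0x00
lane  6: tail/zero ⇒ 0x00
lane  7: tail/zero ⇒ 0x00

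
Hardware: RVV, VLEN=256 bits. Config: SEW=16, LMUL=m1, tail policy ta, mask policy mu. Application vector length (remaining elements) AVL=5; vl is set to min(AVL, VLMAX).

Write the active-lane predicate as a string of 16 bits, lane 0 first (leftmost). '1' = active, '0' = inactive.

predicate = 1111100000000000

VLMAX = (256 × 1) / 16 = 16 lanes
vl = min(AVL, VLMAX) = min(5, 16) = 5
bits (lane 0 leftmost): 1111100000000000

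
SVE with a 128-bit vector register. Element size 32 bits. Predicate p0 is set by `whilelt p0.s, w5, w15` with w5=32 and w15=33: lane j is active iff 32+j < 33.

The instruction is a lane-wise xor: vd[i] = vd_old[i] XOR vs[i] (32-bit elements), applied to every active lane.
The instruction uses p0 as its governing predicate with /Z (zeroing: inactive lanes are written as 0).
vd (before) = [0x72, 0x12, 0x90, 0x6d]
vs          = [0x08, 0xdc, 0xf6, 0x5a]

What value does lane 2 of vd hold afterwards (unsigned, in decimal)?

128-bit reg / 32-bit elem → 4 lanes
active while 32+j < 33, i.e. j ∈ [0,1) capped at 4 ⇒ 1
vd[0] xor(0x72,0x08) -> 0x7a
vd[1] tail/zero -> 0x00
vd[2] tail/zero -> 0x00
vd[3] tail/zero -> 0x00

vd[2] = 0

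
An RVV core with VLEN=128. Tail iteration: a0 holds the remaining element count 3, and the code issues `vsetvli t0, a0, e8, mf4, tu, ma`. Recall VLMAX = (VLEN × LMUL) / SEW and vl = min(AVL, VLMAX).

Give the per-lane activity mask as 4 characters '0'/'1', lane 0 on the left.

predicate = 1110

VLMAX = (128 × 1/4) / 8 = 4 lanes
vl ← min(3, 4) = 3
bits (lane 0 leftmost): 1110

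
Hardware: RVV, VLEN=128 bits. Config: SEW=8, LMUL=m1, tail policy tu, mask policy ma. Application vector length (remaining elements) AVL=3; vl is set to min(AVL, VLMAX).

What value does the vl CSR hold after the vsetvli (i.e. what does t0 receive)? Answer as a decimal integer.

VLMAX = VLEN×LMUL/SEW = 128×1/8 = 16
AVL=3 ≤ VLMAX=16, so vl = 3

vl = 3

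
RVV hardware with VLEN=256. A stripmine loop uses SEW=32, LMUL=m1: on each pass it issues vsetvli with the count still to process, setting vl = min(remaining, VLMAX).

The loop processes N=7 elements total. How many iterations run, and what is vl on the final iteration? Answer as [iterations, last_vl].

[iterations, last_vl] = [1, 7]

lanes per group: 256·1/32 = 8
N=7: ⌈7/8⌉ = 1 iters; last vl = 7 − 0×8 = 7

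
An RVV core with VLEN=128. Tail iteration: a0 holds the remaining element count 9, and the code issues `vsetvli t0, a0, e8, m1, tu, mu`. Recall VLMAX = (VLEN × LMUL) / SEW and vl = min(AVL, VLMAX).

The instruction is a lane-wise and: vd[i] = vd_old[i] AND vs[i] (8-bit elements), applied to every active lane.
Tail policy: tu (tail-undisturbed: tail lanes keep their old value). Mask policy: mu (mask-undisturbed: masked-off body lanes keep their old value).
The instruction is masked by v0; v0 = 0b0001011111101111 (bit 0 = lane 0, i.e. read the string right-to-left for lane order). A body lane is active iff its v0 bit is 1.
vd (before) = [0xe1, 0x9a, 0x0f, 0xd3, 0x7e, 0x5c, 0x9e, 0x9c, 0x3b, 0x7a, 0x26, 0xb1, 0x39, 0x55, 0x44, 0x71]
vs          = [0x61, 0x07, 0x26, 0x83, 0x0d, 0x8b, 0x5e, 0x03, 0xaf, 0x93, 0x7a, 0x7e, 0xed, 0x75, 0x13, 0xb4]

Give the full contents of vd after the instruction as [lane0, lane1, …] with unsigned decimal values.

lanes per group: 128·1/8 = 16
vl = min(AVL, VLMAX) = min(9, 16) = 9
[0] and(0xe1,0x61) = 0x61
[1] and(0x9a,0x07) = 0x02
[2] and(0x0f,0x26) = 0x06
[3] and(0xd3,0x83) = 0x83
[4] mask-off/keep = 0x7e
[5] and(0x5c,0x8b) = 0x08
[6] and(0x9e,0x5e) = 0x1e
[7] and(0x9c,0x03) = 0x00
[8] and(0x3b,0xaf) = 0x2b
[9] tail/keep = 0x7a
[10] tail/keep = 0x26
[11] tail/keep = 0xb1
[12] tail/keep = 0x39
[13] tail/keep = 0x55
[14] tail/keep = 0x44
[15] tail/keep = 0x71

vd = [97, 2, 6, 131, 126, 8, 30, 0, 43, 122, 38, 177, 57, 85, 68, 113]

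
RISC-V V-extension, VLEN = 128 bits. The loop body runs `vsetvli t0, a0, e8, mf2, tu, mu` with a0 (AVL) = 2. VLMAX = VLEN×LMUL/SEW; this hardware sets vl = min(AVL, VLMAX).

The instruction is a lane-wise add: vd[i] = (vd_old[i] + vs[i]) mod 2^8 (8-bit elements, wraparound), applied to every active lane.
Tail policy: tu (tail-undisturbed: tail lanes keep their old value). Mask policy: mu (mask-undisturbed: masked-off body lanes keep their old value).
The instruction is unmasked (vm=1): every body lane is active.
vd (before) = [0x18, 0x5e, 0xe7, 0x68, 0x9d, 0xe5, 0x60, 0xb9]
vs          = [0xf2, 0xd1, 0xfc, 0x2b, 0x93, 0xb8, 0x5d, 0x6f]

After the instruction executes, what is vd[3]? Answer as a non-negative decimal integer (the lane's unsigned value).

VLMAX = VLEN×LMUL/SEW = 128×1/2/8 = 8
vl ← min(2, 8) = 2
lane  0: add(0x18,0xf2) ⇒ 0x0a
lane  1: add(0x5e,0xd1) ⇒ 0x2f
lane  2: tail/keep ⇒ 0xe7
lane  3: tail/keep ⇒ 0x68
lane  4: tail/keep ⇒ 0x9d
lane  5: tail/keep ⇒ 0xe5
lane  6: tail/keep ⇒ 0x60
lane  7: tail/keep ⇒ 0xb9

vd[3] = 104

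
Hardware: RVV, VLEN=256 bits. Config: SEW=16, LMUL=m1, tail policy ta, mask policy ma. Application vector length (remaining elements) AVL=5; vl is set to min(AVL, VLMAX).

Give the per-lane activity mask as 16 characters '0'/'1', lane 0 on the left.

VLMAX = VLEN×LMUL/SEW = 256×1/16 = 16
AVL=5 ≤ VLMAX=16, so vl = 5
bits (lane 0 leftmost): 1111100000000000

predicate = 1111100000000000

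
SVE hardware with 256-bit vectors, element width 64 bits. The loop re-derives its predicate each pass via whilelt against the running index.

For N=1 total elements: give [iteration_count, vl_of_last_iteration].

[iterations, last_vl] = [1, 1]

register lanes = 256/64 = 4
iterations = ceil(1/4) = 1; final-pass vl = 1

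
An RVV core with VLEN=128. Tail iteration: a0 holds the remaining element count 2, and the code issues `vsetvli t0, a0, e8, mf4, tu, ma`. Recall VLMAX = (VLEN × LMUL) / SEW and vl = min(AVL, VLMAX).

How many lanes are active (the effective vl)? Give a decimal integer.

VLMAX = VLEN×LMUL/SEW = 128×1/4/8 = 4
AVL=2 ≤ VLMAX=4, so vl = 2

vl = 2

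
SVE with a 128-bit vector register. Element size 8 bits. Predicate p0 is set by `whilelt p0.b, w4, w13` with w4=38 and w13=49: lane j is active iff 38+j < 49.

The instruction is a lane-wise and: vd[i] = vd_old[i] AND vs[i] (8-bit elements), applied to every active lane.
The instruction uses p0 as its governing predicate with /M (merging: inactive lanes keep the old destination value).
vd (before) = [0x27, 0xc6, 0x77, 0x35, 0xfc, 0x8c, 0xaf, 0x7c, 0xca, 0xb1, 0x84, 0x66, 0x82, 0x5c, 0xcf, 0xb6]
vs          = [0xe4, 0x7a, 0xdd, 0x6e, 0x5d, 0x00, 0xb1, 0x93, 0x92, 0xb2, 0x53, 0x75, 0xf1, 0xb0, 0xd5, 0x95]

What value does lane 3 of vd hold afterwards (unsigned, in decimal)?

register lanes = 128/8 = 16
active while 38+j < 49, i.e. j ∈ [0,11) capped at 16 ⇒ 11
vd[0] and(0x27,0xe4) -> 0x24
vd[1] and(0xc6,0x7a) -> 0x42
vd[2] and(0x77,0xdd) -> 0x55
vd[3] and(0x35,0x6e) -> 0x24
vd[4] and(0xfc,0x5d) -> 0x5c
vd[5] and(0x8c,0x00) -> 0x00
vd[6] and(0xaf,0xb1) -> 0xa1
vd[7] and(0x7c,0x93) -> 0x10
vd[8] and(0xca,0x92) -> 0x82
vd[9] and(0xb1,0xb2) -> 0xb0
vd[10] and(0x84,0x53) -> 0x00
vd[11] tail/keep -> 0x66
vd[12] tail/keep -> 0x82
vd[13] tail/keep -> 0x5c
vd[14] tail/keep -> 0xcf
vd[15] tail/keep -> 0xb6

vd[3] = 36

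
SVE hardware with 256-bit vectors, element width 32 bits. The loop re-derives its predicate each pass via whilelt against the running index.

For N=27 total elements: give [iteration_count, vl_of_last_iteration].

[iterations, last_vl] = [4, 3]

register lanes = 256/32 = 8
iterations = ceil(27/8) = 4; final-pass vl = 3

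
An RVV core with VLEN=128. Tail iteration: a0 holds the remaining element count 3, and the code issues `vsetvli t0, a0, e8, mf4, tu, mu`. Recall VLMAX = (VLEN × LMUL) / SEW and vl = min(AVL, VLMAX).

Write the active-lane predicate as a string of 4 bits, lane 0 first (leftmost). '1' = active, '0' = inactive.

VLMAX = (128 × 1/4) / 8 = 4 lanes
AVL=3 ≤ VLMAX=4, so vl = 3
bits (lane 0 leftmost): 1110

predicate = 1110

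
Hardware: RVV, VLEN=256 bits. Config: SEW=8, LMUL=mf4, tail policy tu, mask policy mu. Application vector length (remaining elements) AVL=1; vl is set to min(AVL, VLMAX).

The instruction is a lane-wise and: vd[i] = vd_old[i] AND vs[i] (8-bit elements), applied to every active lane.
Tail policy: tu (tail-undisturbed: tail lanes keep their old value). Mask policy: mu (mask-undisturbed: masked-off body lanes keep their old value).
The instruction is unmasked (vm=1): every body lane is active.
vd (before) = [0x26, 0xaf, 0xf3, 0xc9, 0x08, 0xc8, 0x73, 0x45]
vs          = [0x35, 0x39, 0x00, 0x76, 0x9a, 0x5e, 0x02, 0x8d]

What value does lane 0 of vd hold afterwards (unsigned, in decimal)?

VLMAX = (256 × 1/4) / 8 = 8 lanes
vl ← min(1, 8) = 1
lane  0: and(0x26,0x35) ⇒ 0x24
lane  1: tail/keep ⇒ 0xaf
lane  2: tail/keep ⇒ 0xf3
lane  3: tail/keep ⇒ 0xc9
lane  4: tail/keep ⇒ 0x08
lane  5: tail/keep ⇒ 0xc8
lane  6: tail/keep ⇒ 0x73
lane  7: tail/keep ⇒ 0x45

vd[0] = 36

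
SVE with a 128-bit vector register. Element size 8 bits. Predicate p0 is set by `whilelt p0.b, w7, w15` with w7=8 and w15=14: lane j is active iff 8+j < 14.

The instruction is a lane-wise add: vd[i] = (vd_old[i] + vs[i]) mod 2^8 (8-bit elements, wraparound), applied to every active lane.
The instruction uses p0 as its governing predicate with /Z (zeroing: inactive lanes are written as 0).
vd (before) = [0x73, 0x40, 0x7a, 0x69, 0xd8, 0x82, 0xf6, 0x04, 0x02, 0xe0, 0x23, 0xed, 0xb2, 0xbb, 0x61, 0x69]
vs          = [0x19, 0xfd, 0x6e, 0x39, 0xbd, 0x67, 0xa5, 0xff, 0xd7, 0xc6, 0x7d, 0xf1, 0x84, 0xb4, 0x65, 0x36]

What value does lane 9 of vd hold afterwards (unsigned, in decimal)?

vd[9] = 0

lane count: 128 div 8 = 16
active while 8+j < 14, i.e. j ∈ [0,6) capped at 16 ⇒ 6
lane  0: add(0x73,0x19) ⇒ 0x8c
lane  1: add(0x40,0xfd) ⇒ 0x3d
lane  2: add(0x7a,0x6e) ⇒ 0xe8
lane  3: add(0x69,0x39) ⇒ 0xa2
lane  4: add(0xd8,0xbd) ⇒ 0x95
lane  5: add(0x82,0x67) ⇒ 0xe9
lane  6: tail/zero ⇒ 0x00
lane  7: tail/zero ⇒ 0x00
lane  8: tail/zero ⇒ 0x00
lane  9: tail/zero ⇒ 0x00
lane 10: tail/zero ⇒ 0x00
lane 11: tail/zero ⇒ 0x00
lane 12: tail/zero ⇒ 0x00
lane 13: tail/zero ⇒ 0x00
lane 14: tail/zero ⇒ 0x00
lane 15: tail/zero ⇒ 0x00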